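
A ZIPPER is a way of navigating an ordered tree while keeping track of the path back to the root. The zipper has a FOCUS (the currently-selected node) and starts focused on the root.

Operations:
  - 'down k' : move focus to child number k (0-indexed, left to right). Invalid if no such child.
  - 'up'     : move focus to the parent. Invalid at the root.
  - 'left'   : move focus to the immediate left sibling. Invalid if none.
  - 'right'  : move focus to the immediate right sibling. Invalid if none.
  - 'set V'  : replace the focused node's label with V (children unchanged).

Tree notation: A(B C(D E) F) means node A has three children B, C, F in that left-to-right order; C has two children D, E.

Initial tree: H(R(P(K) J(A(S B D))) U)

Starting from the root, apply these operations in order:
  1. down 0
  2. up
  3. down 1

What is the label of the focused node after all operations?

Answer: U

Derivation:
Step 1 (down 0): focus=R path=0 depth=1 children=['P', 'J'] left=[] right=['U'] parent=H
Step 2 (up): focus=H path=root depth=0 children=['R', 'U'] (at root)
Step 3 (down 1): focus=U path=1 depth=1 children=[] left=['R'] right=[] parent=H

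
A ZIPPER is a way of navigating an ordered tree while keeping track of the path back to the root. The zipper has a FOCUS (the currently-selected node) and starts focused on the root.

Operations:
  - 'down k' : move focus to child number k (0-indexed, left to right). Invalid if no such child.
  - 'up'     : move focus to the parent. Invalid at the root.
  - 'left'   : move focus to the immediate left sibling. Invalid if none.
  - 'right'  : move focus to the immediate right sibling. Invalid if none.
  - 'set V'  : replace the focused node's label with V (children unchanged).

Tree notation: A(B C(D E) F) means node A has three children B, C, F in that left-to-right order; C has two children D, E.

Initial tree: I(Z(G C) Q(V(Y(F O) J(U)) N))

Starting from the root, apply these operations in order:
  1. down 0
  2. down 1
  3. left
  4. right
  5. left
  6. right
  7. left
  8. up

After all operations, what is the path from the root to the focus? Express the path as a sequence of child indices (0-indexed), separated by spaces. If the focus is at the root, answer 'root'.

Answer: 0

Derivation:
Step 1 (down 0): focus=Z path=0 depth=1 children=['G', 'C'] left=[] right=['Q'] parent=I
Step 2 (down 1): focus=C path=0/1 depth=2 children=[] left=['G'] right=[] parent=Z
Step 3 (left): focus=G path=0/0 depth=2 children=[] left=[] right=['C'] parent=Z
Step 4 (right): focus=C path=0/1 depth=2 children=[] left=['G'] right=[] parent=Z
Step 5 (left): focus=G path=0/0 depth=2 children=[] left=[] right=['C'] parent=Z
Step 6 (right): focus=C path=0/1 depth=2 children=[] left=['G'] right=[] parent=Z
Step 7 (left): focus=G path=0/0 depth=2 children=[] left=[] right=['C'] parent=Z
Step 8 (up): focus=Z path=0 depth=1 children=['G', 'C'] left=[] right=['Q'] parent=I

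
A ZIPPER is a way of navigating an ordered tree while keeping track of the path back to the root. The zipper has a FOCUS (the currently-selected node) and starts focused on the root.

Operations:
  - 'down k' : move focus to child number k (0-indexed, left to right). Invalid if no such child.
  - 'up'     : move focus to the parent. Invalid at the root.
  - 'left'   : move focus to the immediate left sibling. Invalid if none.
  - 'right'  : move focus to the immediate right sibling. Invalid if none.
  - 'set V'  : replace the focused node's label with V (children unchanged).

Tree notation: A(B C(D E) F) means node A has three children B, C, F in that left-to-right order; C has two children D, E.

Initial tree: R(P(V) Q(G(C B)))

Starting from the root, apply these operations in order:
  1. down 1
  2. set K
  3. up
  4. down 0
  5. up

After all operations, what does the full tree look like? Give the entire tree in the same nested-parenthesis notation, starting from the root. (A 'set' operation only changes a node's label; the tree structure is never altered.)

Step 1 (down 1): focus=Q path=1 depth=1 children=['G'] left=['P'] right=[] parent=R
Step 2 (set K): focus=K path=1 depth=1 children=['G'] left=['P'] right=[] parent=R
Step 3 (up): focus=R path=root depth=0 children=['P', 'K'] (at root)
Step 4 (down 0): focus=P path=0 depth=1 children=['V'] left=[] right=['K'] parent=R
Step 5 (up): focus=R path=root depth=0 children=['P', 'K'] (at root)

Answer: R(P(V) K(G(C B)))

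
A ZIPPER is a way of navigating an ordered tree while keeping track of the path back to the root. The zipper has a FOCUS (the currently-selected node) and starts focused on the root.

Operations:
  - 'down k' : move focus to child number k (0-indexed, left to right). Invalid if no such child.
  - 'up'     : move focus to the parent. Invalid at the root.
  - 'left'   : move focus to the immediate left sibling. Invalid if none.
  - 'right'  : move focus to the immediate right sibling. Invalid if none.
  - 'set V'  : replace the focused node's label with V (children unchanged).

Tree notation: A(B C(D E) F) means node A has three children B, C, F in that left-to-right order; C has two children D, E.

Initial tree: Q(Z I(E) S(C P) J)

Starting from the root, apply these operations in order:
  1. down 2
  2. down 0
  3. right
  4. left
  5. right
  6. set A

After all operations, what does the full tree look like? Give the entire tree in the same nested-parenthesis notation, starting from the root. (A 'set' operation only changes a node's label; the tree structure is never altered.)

Step 1 (down 2): focus=S path=2 depth=1 children=['C', 'P'] left=['Z', 'I'] right=['J'] parent=Q
Step 2 (down 0): focus=C path=2/0 depth=2 children=[] left=[] right=['P'] parent=S
Step 3 (right): focus=P path=2/1 depth=2 children=[] left=['C'] right=[] parent=S
Step 4 (left): focus=C path=2/0 depth=2 children=[] left=[] right=['P'] parent=S
Step 5 (right): focus=P path=2/1 depth=2 children=[] left=['C'] right=[] parent=S
Step 6 (set A): focus=A path=2/1 depth=2 children=[] left=['C'] right=[] parent=S

Answer: Q(Z I(E) S(C A) J)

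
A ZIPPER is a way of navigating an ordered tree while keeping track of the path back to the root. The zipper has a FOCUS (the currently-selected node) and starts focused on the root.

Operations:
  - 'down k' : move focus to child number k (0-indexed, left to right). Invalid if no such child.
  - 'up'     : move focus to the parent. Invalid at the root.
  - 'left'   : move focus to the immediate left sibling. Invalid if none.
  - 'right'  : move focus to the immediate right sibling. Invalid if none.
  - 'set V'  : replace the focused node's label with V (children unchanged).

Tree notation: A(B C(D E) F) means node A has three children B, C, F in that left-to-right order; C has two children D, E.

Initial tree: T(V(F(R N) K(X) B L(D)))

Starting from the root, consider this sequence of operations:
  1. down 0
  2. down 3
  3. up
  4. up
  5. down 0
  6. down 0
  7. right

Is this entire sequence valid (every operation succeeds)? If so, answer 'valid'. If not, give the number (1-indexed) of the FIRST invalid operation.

Step 1 (down 0): focus=V path=0 depth=1 children=['F', 'K', 'B', 'L'] left=[] right=[] parent=T
Step 2 (down 3): focus=L path=0/3 depth=2 children=['D'] left=['F', 'K', 'B'] right=[] parent=V
Step 3 (up): focus=V path=0 depth=1 children=['F', 'K', 'B', 'L'] left=[] right=[] parent=T
Step 4 (up): focus=T path=root depth=0 children=['V'] (at root)
Step 5 (down 0): focus=V path=0 depth=1 children=['F', 'K', 'B', 'L'] left=[] right=[] parent=T
Step 6 (down 0): focus=F path=0/0 depth=2 children=['R', 'N'] left=[] right=['K', 'B', 'L'] parent=V
Step 7 (right): focus=K path=0/1 depth=2 children=['X'] left=['F'] right=['B', 'L'] parent=V

Answer: valid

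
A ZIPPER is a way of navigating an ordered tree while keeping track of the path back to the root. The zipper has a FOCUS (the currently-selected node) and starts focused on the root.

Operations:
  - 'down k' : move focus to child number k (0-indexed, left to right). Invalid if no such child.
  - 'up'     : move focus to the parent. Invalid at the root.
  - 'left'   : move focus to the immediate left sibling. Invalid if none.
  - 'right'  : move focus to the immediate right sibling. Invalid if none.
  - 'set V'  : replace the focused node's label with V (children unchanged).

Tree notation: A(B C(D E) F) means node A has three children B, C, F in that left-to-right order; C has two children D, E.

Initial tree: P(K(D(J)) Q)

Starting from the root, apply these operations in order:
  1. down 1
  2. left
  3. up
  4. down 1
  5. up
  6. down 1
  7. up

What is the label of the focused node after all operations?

Step 1 (down 1): focus=Q path=1 depth=1 children=[] left=['K'] right=[] parent=P
Step 2 (left): focus=K path=0 depth=1 children=['D'] left=[] right=['Q'] parent=P
Step 3 (up): focus=P path=root depth=0 children=['K', 'Q'] (at root)
Step 4 (down 1): focus=Q path=1 depth=1 children=[] left=['K'] right=[] parent=P
Step 5 (up): focus=P path=root depth=0 children=['K', 'Q'] (at root)
Step 6 (down 1): focus=Q path=1 depth=1 children=[] left=['K'] right=[] parent=P
Step 7 (up): focus=P path=root depth=0 children=['K', 'Q'] (at root)

Answer: P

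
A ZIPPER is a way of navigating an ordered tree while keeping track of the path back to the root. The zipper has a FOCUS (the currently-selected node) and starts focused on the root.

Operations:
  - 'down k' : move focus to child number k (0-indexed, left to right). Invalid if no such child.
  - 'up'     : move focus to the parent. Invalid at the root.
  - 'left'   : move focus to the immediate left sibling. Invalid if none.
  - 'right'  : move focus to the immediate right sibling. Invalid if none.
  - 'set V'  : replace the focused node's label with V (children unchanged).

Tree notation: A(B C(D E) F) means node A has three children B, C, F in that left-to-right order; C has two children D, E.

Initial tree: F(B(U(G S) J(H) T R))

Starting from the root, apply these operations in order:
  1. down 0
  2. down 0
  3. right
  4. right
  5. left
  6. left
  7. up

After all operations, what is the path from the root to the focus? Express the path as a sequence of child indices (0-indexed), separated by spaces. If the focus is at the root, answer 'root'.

Answer: 0

Derivation:
Step 1 (down 0): focus=B path=0 depth=1 children=['U', 'J', 'T', 'R'] left=[] right=[] parent=F
Step 2 (down 0): focus=U path=0/0 depth=2 children=['G', 'S'] left=[] right=['J', 'T', 'R'] parent=B
Step 3 (right): focus=J path=0/1 depth=2 children=['H'] left=['U'] right=['T', 'R'] parent=B
Step 4 (right): focus=T path=0/2 depth=2 children=[] left=['U', 'J'] right=['R'] parent=B
Step 5 (left): focus=J path=0/1 depth=2 children=['H'] left=['U'] right=['T', 'R'] parent=B
Step 6 (left): focus=U path=0/0 depth=2 children=['G', 'S'] left=[] right=['J', 'T', 'R'] parent=B
Step 7 (up): focus=B path=0 depth=1 children=['U', 'J', 'T', 'R'] left=[] right=[] parent=F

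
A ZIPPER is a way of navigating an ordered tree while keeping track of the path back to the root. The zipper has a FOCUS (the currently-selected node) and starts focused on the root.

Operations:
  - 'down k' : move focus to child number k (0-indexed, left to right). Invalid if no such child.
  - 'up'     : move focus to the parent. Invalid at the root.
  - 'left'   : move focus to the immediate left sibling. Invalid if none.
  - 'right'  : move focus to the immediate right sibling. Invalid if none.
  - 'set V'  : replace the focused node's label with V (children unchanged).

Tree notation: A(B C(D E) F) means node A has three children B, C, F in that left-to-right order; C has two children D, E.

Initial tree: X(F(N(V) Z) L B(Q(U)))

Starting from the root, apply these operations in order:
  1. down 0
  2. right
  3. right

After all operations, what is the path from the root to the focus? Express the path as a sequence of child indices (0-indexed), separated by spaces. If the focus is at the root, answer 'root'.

Step 1 (down 0): focus=F path=0 depth=1 children=['N', 'Z'] left=[] right=['L', 'B'] parent=X
Step 2 (right): focus=L path=1 depth=1 children=[] left=['F'] right=['B'] parent=X
Step 3 (right): focus=B path=2 depth=1 children=['Q'] left=['F', 'L'] right=[] parent=X

Answer: 2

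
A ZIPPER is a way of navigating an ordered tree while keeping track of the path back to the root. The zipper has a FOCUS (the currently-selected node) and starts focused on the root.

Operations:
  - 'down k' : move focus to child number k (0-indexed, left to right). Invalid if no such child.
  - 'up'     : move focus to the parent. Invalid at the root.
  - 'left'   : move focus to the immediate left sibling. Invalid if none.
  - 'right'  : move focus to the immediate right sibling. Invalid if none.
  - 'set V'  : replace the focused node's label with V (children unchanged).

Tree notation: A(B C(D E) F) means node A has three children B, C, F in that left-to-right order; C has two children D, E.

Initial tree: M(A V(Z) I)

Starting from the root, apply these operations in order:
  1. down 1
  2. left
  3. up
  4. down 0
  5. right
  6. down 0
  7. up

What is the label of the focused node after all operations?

Step 1 (down 1): focus=V path=1 depth=1 children=['Z'] left=['A'] right=['I'] parent=M
Step 2 (left): focus=A path=0 depth=1 children=[] left=[] right=['V', 'I'] parent=M
Step 3 (up): focus=M path=root depth=0 children=['A', 'V', 'I'] (at root)
Step 4 (down 0): focus=A path=0 depth=1 children=[] left=[] right=['V', 'I'] parent=M
Step 5 (right): focus=V path=1 depth=1 children=['Z'] left=['A'] right=['I'] parent=M
Step 6 (down 0): focus=Z path=1/0 depth=2 children=[] left=[] right=[] parent=V
Step 7 (up): focus=V path=1 depth=1 children=['Z'] left=['A'] right=['I'] parent=M

Answer: V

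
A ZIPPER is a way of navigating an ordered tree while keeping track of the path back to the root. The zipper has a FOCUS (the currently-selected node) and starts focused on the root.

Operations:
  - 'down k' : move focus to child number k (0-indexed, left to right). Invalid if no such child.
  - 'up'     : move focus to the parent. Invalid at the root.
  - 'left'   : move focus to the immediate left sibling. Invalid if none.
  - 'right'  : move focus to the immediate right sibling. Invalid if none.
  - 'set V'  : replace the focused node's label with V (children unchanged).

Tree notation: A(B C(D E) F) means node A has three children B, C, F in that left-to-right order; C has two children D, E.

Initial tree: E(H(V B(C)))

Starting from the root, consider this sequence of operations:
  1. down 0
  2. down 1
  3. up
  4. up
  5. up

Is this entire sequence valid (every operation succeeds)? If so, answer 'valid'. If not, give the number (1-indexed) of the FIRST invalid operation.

Step 1 (down 0): focus=H path=0 depth=1 children=['V', 'B'] left=[] right=[] parent=E
Step 2 (down 1): focus=B path=0/1 depth=2 children=['C'] left=['V'] right=[] parent=H
Step 3 (up): focus=H path=0 depth=1 children=['V', 'B'] left=[] right=[] parent=E
Step 4 (up): focus=E path=root depth=0 children=['H'] (at root)
Step 5 (up): INVALID

Answer: 5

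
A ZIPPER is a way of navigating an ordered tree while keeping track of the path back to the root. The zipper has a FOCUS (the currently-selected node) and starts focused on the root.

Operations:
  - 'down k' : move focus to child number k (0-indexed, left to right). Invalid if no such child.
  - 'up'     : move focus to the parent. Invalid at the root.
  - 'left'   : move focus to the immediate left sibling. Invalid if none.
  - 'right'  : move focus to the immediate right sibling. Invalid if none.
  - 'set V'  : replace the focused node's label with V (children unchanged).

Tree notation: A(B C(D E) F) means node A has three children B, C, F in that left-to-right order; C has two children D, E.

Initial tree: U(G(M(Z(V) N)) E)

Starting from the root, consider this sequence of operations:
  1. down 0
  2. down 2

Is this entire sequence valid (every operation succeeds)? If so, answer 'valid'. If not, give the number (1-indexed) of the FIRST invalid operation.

Step 1 (down 0): focus=G path=0 depth=1 children=['M'] left=[] right=['E'] parent=U
Step 2 (down 2): INVALID

Answer: 2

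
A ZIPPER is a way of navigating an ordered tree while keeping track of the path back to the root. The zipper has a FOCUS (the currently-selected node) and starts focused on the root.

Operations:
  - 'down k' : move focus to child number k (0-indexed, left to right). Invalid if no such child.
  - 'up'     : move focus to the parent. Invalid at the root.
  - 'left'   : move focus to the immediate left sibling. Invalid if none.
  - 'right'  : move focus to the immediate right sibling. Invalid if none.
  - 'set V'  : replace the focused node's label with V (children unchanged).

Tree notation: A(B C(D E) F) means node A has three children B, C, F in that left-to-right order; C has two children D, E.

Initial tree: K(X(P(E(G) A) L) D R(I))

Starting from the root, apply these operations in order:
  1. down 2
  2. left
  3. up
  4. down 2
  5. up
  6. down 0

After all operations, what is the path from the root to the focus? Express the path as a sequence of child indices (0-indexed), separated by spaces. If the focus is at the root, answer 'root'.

Step 1 (down 2): focus=R path=2 depth=1 children=['I'] left=['X', 'D'] right=[] parent=K
Step 2 (left): focus=D path=1 depth=1 children=[] left=['X'] right=['R'] parent=K
Step 3 (up): focus=K path=root depth=0 children=['X', 'D', 'R'] (at root)
Step 4 (down 2): focus=R path=2 depth=1 children=['I'] left=['X', 'D'] right=[] parent=K
Step 5 (up): focus=K path=root depth=0 children=['X', 'D', 'R'] (at root)
Step 6 (down 0): focus=X path=0 depth=1 children=['P', 'L'] left=[] right=['D', 'R'] parent=K

Answer: 0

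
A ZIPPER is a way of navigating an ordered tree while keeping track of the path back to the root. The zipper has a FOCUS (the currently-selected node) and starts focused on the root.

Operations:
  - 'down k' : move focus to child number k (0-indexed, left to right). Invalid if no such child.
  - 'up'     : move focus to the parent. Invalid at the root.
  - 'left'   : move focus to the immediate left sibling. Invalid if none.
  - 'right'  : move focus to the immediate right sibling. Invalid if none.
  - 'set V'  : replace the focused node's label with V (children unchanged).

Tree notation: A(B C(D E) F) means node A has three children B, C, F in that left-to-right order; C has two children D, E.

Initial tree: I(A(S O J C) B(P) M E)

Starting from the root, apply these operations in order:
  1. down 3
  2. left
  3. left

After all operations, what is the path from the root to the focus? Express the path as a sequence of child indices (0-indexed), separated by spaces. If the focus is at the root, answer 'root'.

Step 1 (down 3): focus=E path=3 depth=1 children=[] left=['A', 'B', 'M'] right=[] parent=I
Step 2 (left): focus=M path=2 depth=1 children=[] left=['A', 'B'] right=['E'] parent=I
Step 3 (left): focus=B path=1 depth=1 children=['P'] left=['A'] right=['M', 'E'] parent=I

Answer: 1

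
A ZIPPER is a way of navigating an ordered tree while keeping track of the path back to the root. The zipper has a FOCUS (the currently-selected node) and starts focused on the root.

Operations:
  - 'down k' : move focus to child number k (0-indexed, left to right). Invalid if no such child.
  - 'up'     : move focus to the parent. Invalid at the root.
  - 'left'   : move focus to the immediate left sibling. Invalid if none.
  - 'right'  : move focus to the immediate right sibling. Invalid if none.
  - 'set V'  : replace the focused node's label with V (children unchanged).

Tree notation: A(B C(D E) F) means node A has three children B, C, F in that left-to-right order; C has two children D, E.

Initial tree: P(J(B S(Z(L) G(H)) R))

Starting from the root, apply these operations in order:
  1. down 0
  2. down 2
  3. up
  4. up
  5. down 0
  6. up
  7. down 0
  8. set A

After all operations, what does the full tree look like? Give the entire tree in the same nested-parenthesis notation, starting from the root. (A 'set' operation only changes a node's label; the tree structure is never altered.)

Answer: P(A(B S(Z(L) G(H)) R))

Derivation:
Step 1 (down 0): focus=J path=0 depth=1 children=['B', 'S', 'R'] left=[] right=[] parent=P
Step 2 (down 2): focus=R path=0/2 depth=2 children=[] left=['B', 'S'] right=[] parent=J
Step 3 (up): focus=J path=0 depth=1 children=['B', 'S', 'R'] left=[] right=[] parent=P
Step 4 (up): focus=P path=root depth=0 children=['J'] (at root)
Step 5 (down 0): focus=J path=0 depth=1 children=['B', 'S', 'R'] left=[] right=[] parent=P
Step 6 (up): focus=P path=root depth=0 children=['J'] (at root)
Step 7 (down 0): focus=J path=0 depth=1 children=['B', 'S', 'R'] left=[] right=[] parent=P
Step 8 (set A): focus=A path=0 depth=1 children=['B', 'S', 'R'] left=[] right=[] parent=P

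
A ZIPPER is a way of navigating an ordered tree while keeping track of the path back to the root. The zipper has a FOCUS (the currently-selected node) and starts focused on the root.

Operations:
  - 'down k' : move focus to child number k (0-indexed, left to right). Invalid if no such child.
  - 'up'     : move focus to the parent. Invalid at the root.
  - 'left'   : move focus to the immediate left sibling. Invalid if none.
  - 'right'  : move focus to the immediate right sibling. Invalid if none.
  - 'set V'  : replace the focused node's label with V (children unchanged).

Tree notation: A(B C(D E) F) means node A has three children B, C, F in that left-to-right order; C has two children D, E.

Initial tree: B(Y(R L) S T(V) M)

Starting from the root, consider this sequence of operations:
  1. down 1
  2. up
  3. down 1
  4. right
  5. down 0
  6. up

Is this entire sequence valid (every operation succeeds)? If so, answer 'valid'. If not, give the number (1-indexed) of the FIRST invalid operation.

Answer: valid

Derivation:
Step 1 (down 1): focus=S path=1 depth=1 children=[] left=['Y'] right=['T', 'M'] parent=B
Step 2 (up): focus=B path=root depth=0 children=['Y', 'S', 'T', 'M'] (at root)
Step 3 (down 1): focus=S path=1 depth=1 children=[] left=['Y'] right=['T', 'M'] parent=B
Step 4 (right): focus=T path=2 depth=1 children=['V'] left=['Y', 'S'] right=['M'] parent=B
Step 5 (down 0): focus=V path=2/0 depth=2 children=[] left=[] right=[] parent=T
Step 6 (up): focus=T path=2 depth=1 children=['V'] left=['Y', 'S'] right=['M'] parent=B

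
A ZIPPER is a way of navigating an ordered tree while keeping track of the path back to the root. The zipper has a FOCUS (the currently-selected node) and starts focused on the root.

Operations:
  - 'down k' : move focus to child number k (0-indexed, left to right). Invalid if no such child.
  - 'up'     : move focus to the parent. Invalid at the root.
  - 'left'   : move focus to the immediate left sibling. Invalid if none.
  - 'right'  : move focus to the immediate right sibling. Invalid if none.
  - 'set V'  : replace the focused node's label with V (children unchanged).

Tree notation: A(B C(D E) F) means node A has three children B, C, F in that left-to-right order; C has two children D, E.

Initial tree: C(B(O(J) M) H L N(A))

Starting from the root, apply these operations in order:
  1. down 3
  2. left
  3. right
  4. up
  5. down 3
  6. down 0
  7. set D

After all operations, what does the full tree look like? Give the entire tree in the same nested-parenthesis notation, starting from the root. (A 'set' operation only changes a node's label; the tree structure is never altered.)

Step 1 (down 3): focus=N path=3 depth=1 children=['A'] left=['B', 'H', 'L'] right=[] parent=C
Step 2 (left): focus=L path=2 depth=1 children=[] left=['B', 'H'] right=['N'] parent=C
Step 3 (right): focus=N path=3 depth=1 children=['A'] left=['B', 'H', 'L'] right=[] parent=C
Step 4 (up): focus=C path=root depth=0 children=['B', 'H', 'L', 'N'] (at root)
Step 5 (down 3): focus=N path=3 depth=1 children=['A'] left=['B', 'H', 'L'] right=[] parent=C
Step 6 (down 0): focus=A path=3/0 depth=2 children=[] left=[] right=[] parent=N
Step 7 (set D): focus=D path=3/0 depth=2 children=[] left=[] right=[] parent=N

Answer: C(B(O(J) M) H L N(D))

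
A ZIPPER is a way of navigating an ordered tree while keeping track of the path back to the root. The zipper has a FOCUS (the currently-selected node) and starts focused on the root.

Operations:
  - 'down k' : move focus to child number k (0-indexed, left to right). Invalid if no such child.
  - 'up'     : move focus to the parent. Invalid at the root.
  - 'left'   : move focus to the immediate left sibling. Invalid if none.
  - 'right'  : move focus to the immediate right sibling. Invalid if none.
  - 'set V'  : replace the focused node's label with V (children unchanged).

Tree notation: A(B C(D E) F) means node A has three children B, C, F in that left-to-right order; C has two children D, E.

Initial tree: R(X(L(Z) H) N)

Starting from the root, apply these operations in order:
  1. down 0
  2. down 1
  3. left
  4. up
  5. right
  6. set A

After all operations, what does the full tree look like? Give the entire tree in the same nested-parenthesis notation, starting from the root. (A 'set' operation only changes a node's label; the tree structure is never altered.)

Answer: R(X(L(Z) H) A)

Derivation:
Step 1 (down 0): focus=X path=0 depth=1 children=['L', 'H'] left=[] right=['N'] parent=R
Step 2 (down 1): focus=H path=0/1 depth=2 children=[] left=['L'] right=[] parent=X
Step 3 (left): focus=L path=0/0 depth=2 children=['Z'] left=[] right=['H'] parent=X
Step 4 (up): focus=X path=0 depth=1 children=['L', 'H'] left=[] right=['N'] parent=R
Step 5 (right): focus=N path=1 depth=1 children=[] left=['X'] right=[] parent=R
Step 6 (set A): focus=A path=1 depth=1 children=[] left=['X'] right=[] parent=R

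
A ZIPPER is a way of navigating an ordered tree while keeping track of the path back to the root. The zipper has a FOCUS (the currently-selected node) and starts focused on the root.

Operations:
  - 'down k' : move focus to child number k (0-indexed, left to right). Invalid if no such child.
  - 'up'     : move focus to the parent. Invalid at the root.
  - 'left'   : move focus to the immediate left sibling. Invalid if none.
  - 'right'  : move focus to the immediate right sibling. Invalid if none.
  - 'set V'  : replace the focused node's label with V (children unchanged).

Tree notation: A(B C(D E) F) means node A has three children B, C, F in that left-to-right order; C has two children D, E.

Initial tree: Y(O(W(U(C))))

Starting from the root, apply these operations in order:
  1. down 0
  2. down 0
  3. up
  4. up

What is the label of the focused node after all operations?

Step 1 (down 0): focus=O path=0 depth=1 children=['W'] left=[] right=[] parent=Y
Step 2 (down 0): focus=W path=0/0 depth=2 children=['U'] left=[] right=[] parent=O
Step 3 (up): focus=O path=0 depth=1 children=['W'] left=[] right=[] parent=Y
Step 4 (up): focus=Y path=root depth=0 children=['O'] (at root)

Answer: Y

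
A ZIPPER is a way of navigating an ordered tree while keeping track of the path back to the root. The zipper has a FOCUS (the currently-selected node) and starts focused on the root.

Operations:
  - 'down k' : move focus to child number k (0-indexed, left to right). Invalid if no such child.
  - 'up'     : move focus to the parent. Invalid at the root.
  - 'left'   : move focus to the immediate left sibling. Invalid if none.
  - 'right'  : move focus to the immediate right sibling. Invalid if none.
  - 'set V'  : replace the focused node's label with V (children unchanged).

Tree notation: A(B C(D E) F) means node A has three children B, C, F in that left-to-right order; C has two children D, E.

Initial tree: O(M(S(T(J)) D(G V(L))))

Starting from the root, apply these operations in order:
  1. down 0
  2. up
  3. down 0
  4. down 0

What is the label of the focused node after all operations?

Step 1 (down 0): focus=M path=0 depth=1 children=['S', 'D'] left=[] right=[] parent=O
Step 2 (up): focus=O path=root depth=0 children=['M'] (at root)
Step 3 (down 0): focus=M path=0 depth=1 children=['S', 'D'] left=[] right=[] parent=O
Step 4 (down 0): focus=S path=0/0 depth=2 children=['T'] left=[] right=['D'] parent=M

Answer: S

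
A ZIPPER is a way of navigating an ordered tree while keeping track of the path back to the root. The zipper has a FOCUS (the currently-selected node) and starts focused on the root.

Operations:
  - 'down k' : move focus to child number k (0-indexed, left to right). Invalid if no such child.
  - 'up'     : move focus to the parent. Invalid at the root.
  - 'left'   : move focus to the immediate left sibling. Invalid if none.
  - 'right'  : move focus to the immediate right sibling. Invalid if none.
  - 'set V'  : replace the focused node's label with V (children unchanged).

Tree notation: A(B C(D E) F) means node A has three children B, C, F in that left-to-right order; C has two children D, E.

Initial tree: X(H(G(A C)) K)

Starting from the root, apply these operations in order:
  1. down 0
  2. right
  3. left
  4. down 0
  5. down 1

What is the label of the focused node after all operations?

Answer: C

Derivation:
Step 1 (down 0): focus=H path=0 depth=1 children=['G'] left=[] right=['K'] parent=X
Step 2 (right): focus=K path=1 depth=1 children=[] left=['H'] right=[] parent=X
Step 3 (left): focus=H path=0 depth=1 children=['G'] left=[] right=['K'] parent=X
Step 4 (down 0): focus=G path=0/0 depth=2 children=['A', 'C'] left=[] right=[] parent=H
Step 5 (down 1): focus=C path=0/0/1 depth=3 children=[] left=['A'] right=[] parent=G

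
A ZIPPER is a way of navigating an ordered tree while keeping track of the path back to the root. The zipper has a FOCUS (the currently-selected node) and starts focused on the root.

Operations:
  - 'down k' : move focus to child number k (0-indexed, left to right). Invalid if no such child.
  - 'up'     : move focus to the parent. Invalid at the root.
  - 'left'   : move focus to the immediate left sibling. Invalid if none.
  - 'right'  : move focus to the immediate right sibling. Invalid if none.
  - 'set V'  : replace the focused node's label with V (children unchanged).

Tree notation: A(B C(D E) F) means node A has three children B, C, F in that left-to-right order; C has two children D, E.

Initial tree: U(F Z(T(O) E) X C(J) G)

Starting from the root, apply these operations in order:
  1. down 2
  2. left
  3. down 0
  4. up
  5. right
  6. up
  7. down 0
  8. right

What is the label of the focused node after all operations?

Step 1 (down 2): focus=X path=2 depth=1 children=[] left=['F', 'Z'] right=['C', 'G'] parent=U
Step 2 (left): focus=Z path=1 depth=1 children=['T', 'E'] left=['F'] right=['X', 'C', 'G'] parent=U
Step 3 (down 0): focus=T path=1/0 depth=2 children=['O'] left=[] right=['E'] parent=Z
Step 4 (up): focus=Z path=1 depth=1 children=['T', 'E'] left=['F'] right=['X', 'C', 'G'] parent=U
Step 5 (right): focus=X path=2 depth=1 children=[] left=['F', 'Z'] right=['C', 'G'] parent=U
Step 6 (up): focus=U path=root depth=0 children=['F', 'Z', 'X', 'C', 'G'] (at root)
Step 7 (down 0): focus=F path=0 depth=1 children=[] left=[] right=['Z', 'X', 'C', 'G'] parent=U
Step 8 (right): focus=Z path=1 depth=1 children=['T', 'E'] left=['F'] right=['X', 'C', 'G'] parent=U

Answer: Z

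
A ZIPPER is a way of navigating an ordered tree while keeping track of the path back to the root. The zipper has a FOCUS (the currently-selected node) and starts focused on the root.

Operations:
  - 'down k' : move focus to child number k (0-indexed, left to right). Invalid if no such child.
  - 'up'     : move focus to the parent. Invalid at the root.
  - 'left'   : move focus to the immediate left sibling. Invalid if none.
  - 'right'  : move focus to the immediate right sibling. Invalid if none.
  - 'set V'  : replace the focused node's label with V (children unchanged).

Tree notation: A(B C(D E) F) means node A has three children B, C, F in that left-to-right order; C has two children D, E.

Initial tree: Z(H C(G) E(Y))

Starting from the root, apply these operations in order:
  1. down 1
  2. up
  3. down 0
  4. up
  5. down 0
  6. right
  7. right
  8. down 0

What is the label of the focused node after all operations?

Step 1 (down 1): focus=C path=1 depth=1 children=['G'] left=['H'] right=['E'] parent=Z
Step 2 (up): focus=Z path=root depth=0 children=['H', 'C', 'E'] (at root)
Step 3 (down 0): focus=H path=0 depth=1 children=[] left=[] right=['C', 'E'] parent=Z
Step 4 (up): focus=Z path=root depth=0 children=['H', 'C', 'E'] (at root)
Step 5 (down 0): focus=H path=0 depth=1 children=[] left=[] right=['C', 'E'] parent=Z
Step 6 (right): focus=C path=1 depth=1 children=['G'] left=['H'] right=['E'] parent=Z
Step 7 (right): focus=E path=2 depth=1 children=['Y'] left=['H', 'C'] right=[] parent=Z
Step 8 (down 0): focus=Y path=2/0 depth=2 children=[] left=[] right=[] parent=E

Answer: Y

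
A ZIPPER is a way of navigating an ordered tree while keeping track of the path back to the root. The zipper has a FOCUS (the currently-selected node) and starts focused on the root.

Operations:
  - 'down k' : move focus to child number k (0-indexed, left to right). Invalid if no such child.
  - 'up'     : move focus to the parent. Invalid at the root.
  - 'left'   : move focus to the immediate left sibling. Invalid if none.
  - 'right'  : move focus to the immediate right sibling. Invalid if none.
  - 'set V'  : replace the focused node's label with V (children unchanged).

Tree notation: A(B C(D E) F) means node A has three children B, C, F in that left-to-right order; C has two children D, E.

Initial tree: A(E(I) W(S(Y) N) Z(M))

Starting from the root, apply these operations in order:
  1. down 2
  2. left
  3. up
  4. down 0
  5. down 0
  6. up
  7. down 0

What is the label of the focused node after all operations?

Step 1 (down 2): focus=Z path=2 depth=1 children=['M'] left=['E', 'W'] right=[] parent=A
Step 2 (left): focus=W path=1 depth=1 children=['S', 'N'] left=['E'] right=['Z'] parent=A
Step 3 (up): focus=A path=root depth=0 children=['E', 'W', 'Z'] (at root)
Step 4 (down 0): focus=E path=0 depth=1 children=['I'] left=[] right=['W', 'Z'] parent=A
Step 5 (down 0): focus=I path=0/0 depth=2 children=[] left=[] right=[] parent=E
Step 6 (up): focus=E path=0 depth=1 children=['I'] left=[] right=['W', 'Z'] parent=A
Step 7 (down 0): focus=I path=0/0 depth=2 children=[] left=[] right=[] parent=E

Answer: I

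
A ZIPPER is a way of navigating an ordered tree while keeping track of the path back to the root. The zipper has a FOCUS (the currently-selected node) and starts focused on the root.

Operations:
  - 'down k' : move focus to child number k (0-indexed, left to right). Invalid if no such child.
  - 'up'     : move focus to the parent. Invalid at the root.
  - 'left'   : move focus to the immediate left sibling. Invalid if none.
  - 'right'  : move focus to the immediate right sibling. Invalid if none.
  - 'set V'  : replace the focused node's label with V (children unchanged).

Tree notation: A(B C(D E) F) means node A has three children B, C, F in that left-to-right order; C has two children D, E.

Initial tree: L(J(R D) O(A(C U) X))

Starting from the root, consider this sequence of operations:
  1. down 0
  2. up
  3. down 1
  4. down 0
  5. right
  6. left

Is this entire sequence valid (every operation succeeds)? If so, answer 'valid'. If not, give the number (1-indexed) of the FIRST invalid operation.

Answer: valid

Derivation:
Step 1 (down 0): focus=J path=0 depth=1 children=['R', 'D'] left=[] right=['O'] parent=L
Step 2 (up): focus=L path=root depth=0 children=['J', 'O'] (at root)
Step 3 (down 1): focus=O path=1 depth=1 children=['A', 'X'] left=['J'] right=[] parent=L
Step 4 (down 0): focus=A path=1/0 depth=2 children=['C', 'U'] left=[] right=['X'] parent=O
Step 5 (right): focus=X path=1/1 depth=2 children=[] left=['A'] right=[] parent=O
Step 6 (left): focus=A path=1/0 depth=2 children=['C', 'U'] left=[] right=['X'] parent=O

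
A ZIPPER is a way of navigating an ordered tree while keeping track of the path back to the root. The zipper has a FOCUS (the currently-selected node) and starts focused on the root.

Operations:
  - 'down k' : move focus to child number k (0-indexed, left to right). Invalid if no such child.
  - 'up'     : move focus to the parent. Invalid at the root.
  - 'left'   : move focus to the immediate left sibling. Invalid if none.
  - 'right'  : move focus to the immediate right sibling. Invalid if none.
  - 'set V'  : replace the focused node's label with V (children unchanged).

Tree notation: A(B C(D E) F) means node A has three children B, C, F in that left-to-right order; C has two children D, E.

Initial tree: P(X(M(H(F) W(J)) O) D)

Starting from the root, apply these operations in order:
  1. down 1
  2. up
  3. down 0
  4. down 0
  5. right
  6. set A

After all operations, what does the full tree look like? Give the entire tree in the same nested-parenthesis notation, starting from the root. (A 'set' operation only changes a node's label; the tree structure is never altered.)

Answer: P(X(M(H(F) W(J)) A) D)

Derivation:
Step 1 (down 1): focus=D path=1 depth=1 children=[] left=['X'] right=[] parent=P
Step 2 (up): focus=P path=root depth=0 children=['X', 'D'] (at root)
Step 3 (down 0): focus=X path=0 depth=1 children=['M', 'O'] left=[] right=['D'] parent=P
Step 4 (down 0): focus=M path=0/0 depth=2 children=['H', 'W'] left=[] right=['O'] parent=X
Step 5 (right): focus=O path=0/1 depth=2 children=[] left=['M'] right=[] parent=X
Step 6 (set A): focus=A path=0/1 depth=2 children=[] left=['M'] right=[] parent=X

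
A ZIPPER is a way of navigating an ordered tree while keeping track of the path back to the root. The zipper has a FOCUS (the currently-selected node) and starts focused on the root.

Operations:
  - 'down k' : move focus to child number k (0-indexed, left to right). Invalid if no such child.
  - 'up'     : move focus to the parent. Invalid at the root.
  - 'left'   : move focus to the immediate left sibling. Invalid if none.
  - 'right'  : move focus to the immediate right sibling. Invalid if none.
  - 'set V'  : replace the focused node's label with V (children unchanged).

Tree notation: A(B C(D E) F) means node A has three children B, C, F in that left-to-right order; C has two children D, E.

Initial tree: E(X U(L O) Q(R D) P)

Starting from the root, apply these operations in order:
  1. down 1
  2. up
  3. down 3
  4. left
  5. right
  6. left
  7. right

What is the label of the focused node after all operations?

Answer: P

Derivation:
Step 1 (down 1): focus=U path=1 depth=1 children=['L', 'O'] left=['X'] right=['Q', 'P'] parent=E
Step 2 (up): focus=E path=root depth=0 children=['X', 'U', 'Q', 'P'] (at root)
Step 3 (down 3): focus=P path=3 depth=1 children=[] left=['X', 'U', 'Q'] right=[] parent=E
Step 4 (left): focus=Q path=2 depth=1 children=['R', 'D'] left=['X', 'U'] right=['P'] parent=E
Step 5 (right): focus=P path=3 depth=1 children=[] left=['X', 'U', 'Q'] right=[] parent=E
Step 6 (left): focus=Q path=2 depth=1 children=['R', 'D'] left=['X', 'U'] right=['P'] parent=E
Step 7 (right): focus=P path=3 depth=1 children=[] left=['X', 'U', 'Q'] right=[] parent=E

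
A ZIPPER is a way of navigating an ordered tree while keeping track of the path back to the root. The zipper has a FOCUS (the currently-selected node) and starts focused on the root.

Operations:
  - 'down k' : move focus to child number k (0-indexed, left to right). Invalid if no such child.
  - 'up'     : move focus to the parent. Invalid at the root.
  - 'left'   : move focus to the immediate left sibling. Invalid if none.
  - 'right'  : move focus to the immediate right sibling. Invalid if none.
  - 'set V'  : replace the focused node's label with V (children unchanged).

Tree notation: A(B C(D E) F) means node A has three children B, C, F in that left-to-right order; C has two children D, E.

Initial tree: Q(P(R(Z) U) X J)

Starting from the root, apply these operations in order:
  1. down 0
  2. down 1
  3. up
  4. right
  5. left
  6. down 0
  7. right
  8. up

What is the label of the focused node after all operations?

Answer: P

Derivation:
Step 1 (down 0): focus=P path=0 depth=1 children=['R', 'U'] left=[] right=['X', 'J'] parent=Q
Step 2 (down 1): focus=U path=0/1 depth=2 children=[] left=['R'] right=[] parent=P
Step 3 (up): focus=P path=0 depth=1 children=['R', 'U'] left=[] right=['X', 'J'] parent=Q
Step 4 (right): focus=X path=1 depth=1 children=[] left=['P'] right=['J'] parent=Q
Step 5 (left): focus=P path=0 depth=1 children=['R', 'U'] left=[] right=['X', 'J'] parent=Q
Step 6 (down 0): focus=R path=0/0 depth=2 children=['Z'] left=[] right=['U'] parent=P
Step 7 (right): focus=U path=0/1 depth=2 children=[] left=['R'] right=[] parent=P
Step 8 (up): focus=P path=0 depth=1 children=['R', 'U'] left=[] right=['X', 'J'] parent=Q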